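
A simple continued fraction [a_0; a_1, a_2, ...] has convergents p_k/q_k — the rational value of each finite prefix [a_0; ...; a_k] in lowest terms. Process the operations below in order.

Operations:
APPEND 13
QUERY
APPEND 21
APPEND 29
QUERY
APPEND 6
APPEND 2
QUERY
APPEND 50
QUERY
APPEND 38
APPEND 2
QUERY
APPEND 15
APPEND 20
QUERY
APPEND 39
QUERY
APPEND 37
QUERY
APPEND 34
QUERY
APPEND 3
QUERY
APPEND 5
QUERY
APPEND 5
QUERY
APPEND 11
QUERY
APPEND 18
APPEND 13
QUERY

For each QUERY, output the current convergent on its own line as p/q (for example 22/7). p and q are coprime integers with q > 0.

13/1
7959/610
104015/7972
5248778/402281
404363936/30991581
125704696316/9634358881
4908748172943/376220164724
181749387095207/13929780453669
6184387909409981/473988755589470
18734913115325150/1435896047222079
99858953486035731/7653468991699865
518029680545503805/39703241005721404
5798185439486577586/444389120054635309
1369307964126437282175/104947585345913675867

APPEND 13: p_0 = 13·1 + 0 = 13, q_0 = 13·0 + 1 = 1 → 13/1
APPEND 21: p_1 = 21·13 + 1 = 274, q_1 = 21·1 + 0 = 21 → 274/21
APPEND 29: p_2 = 29·274 + 13 = 7959, q_2 = 29·21 + 1 = 610 → 7959/610
APPEND 6: p_3 = 6·7959 + 274 = 48028, q_3 = 6·610 + 21 = 3681 → 48028/3681
APPEND 2: p_4 = 2·48028 + 7959 = 104015, q_4 = 2·3681 + 610 = 7972 → 104015/7972
APPEND 50: p_5 = 50·104015 + 48028 = 5248778, q_5 = 50·7972 + 3681 = 402281 → 5248778/402281
APPEND 38: p_6 = 38·5248778 + 104015 = 199557579, q_6 = 38·402281 + 7972 = 15294650 → 199557579/15294650
APPEND 2: p_7 = 2·199557579 + 5248778 = 404363936, q_7 = 2·15294650 + 402281 = 30991581 → 404363936/30991581
APPEND 15: p_8 = 15·404363936 + 199557579 = 6265016619, q_8 = 15·30991581 + 15294650 = 480168365 → 6265016619/480168365
APPEND 20: p_9 = 20·6265016619 + 404363936 = 125704696316, q_9 = 20·480168365 + 30991581 = 9634358881 → 125704696316/9634358881
APPEND 39: p_10 = 39·125704696316 + 6265016619 = 4908748172943, q_10 = 39·9634358881 + 480168365 = 376220164724 → 4908748172943/376220164724
APPEND 37: p_11 = 37·4908748172943 + 125704696316 = 181749387095207, q_11 = 37·376220164724 + 9634358881 = 13929780453669 → 181749387095207/13929780453669
APPEND 34: p_12 = 34·181749387095207 + 4908748172943 = 6184387909409981, q_12 = 34·13929780453669 + 376220164724 = 473988755589470 → 6184387909409981/473988755589470
APPEND 3: p_13 = 3·6184387909409981 + 181749387095207 = 18734913115325150, q_13 = 3·473988755589470 + 13929780453669 = 1435896047222079 → 18734913115325150/1435896047222079
APPEND 5: p_14 = 5·18734913115325150 + 6184387909409981 = 99858953486035731, q_14 = 5·1435896047222079 + 473988755589470 = 7653468991699865 → 99858953486035731/7653468991699865
APPEND 5: p_15 = 5·99858953486035731 + 18734913115325150 = 518029680545503805, q_15 = 5·7653468991699865 + 1435896047222079 = 39703241005721404 → 518029680545503805/39703241005721404
APPEND 11: p_16 = 11·518029680545503805 + 99858953486035731 = 5798185439486577586, q_16 = 11·39703241005721404 + 7653468991699865 = 444389120054635309 → 5798185439486577586/444389120054635309
APPEND 18: p_17 = 18·5798185439486577586 + 518029680545503805 = 104885367591303900353, q_17 = 18·444389120054635309 + 39703241005721404 = 8038707401989156966 → 104885367591303900353/8038707401989156966
APPEND 13: p_18 = 13·104885367591303900353 + 5798185439486577586 = 1369307964126437282175, q_18 = 13·8038707401989156966 + 444389120054635309 = 104947585345913675867 → 1369307964126437282175/104947585345913675867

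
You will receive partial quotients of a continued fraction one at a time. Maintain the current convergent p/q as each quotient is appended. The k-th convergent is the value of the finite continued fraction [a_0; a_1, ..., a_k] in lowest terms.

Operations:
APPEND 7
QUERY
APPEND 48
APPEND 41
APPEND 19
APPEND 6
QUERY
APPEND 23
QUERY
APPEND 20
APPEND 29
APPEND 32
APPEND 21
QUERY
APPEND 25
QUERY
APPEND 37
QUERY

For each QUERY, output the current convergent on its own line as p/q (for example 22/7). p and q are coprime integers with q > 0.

APPEND 7: p_0 = 7·1 + 0 = 7, q_0 = 7·0 + 1 = 1 → 7/1
APPEND 48: p_1 = 48·7 + 1 = 337, q_1 = 48·1 + 0 = 48 → 337/48
APPEND 41: p_2 = 41·337 + 7 = 13824, q_2 = 41·48 + 1 = 1969 → 13824/1969
APPEND 19: p_3 = 19·13824 + 337 = 262993, q_3 = 19·1969 + 48 = 37459 → 262993/37459
APPEND 6: p_4 = 6·262993 + 13824 = 1591782, q_4 = 6·37459 + 1969 = 226723 → 1591782/226723
APPEND 23: p_5 = 23·1591782 + 262993 = 36873979, q_5 = 23·226723 + 37459 = 5252088 → 36873979/5252088
APPEND 20: p_6 = 20·36873979 + 1591782 = 739071362, q_6 = 20·5252088 + 226723 = 105268483 → 739071362/105268483
APPEND 29: p_7 = 29·739071362 + 36873979 = 21469943477, q_7 = 29·105268483 + 5252088 = 3058038095 → 21469943477/3058038095
APPEND 32: p_8 = 32·21469943477 + 739071362 = 687777262626, q_8 = 32·3058038095 + 105268483 = 97962487523 → 687777262626/97962487523
APPEND 21: p_9 = 21·687777262626 + 21469943477 = 14464792458623, q_9 = 21·97962487523 + 3058038095 = 2060270276078 → 14464792458623/2060270276078
APPEND 25: p_10 = 25·14464792458623 + 687777262626 = 362307588728201, q_10 = 25·2060270276078 + 97962487523 = 51604719389473 → 362307588728201/51604719389473
APPEND 37: p_11 = 37·362307588728201 + 14464792458623 = 13419845575402060, q_11 = 37·51604719389473 + 2060270276078 = 1911434887686579 → 13419845575402060/1911434887686579

7/1
1591782/226723
36873979/5252088
14464792458623/2060270276078
362307588728201/51604719389473
13419845575402060/1911434887686579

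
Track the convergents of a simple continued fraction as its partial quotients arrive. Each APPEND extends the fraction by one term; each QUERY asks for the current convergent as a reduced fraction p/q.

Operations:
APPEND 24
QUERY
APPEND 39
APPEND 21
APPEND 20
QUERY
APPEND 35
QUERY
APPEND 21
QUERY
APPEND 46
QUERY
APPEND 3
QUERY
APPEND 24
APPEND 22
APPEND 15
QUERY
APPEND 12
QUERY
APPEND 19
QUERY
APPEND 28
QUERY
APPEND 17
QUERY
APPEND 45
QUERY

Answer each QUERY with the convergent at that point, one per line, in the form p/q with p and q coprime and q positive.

24/1
394957/16439
13843196/576185
291102073/12116324
13404538554/557927089
40504717735/1685897591
326813950714239/13602732793228
3943489304100871/164136907740333
75253110728630788/3132203979859555
2111030589705762935/87865848343807873
35962773135726600683/1496851625824593396
1620435821697402793670/67446189010450510693

APPEND 24: p_0 = 24·1 + 0 = 24, q_0 = 24·0 + 1 = 1 → 24/1
APPEND 39: p_1 = 39·24 + 1 = 937, q_1 = 39·1 + 0 = 39 → 937/39
APPEND 21: p_2 = 21·937 + 24 = 19701, q_2 = 21·39 + 1 = 820 → 19701/820
APPEND 20: p_3 = 20·19701 + 937 = 394957, q_3 = 20·820 + 39 = 16439 → 394957/16439
APPEND 35: p_4 = 35·394957 + 19701 = 13843196, q_4 = 35·16439 + 820 = 576185 → 13843196/576185
APPEND 21: p_5 = 21·13843196 + 394957 = 291102073, q_5 = 21·576185 + 16439 = 12116324 → 291102073/12116324
APPEND 46: p_6 = 46·291102073 + 13843196 = 13404538554, q_6 = 46·12116324 + 576185 = 557927089 → 13404538554/557927089
APPEND 3: p_7 = 3·13404538554 + 291102073 = 40504717735, q_7 = 3·557927089 + 12116324 = 1685897591 → 40504717735/1685897591
APPEND 24: p_8 = 24·40504717735 + 13404538554 = 985517764194, q_8 = 24·1685897591 + 557927089 = 41019469273 → 985517764194/41019469273
APPEND 22: p_9 = 22·985517764194 + 40504717735 = 21721895530003, q_9 = 22·41019469273 + 1685897591 = 904114221597 → 21721895530003/904114221597
APPEND 15: p_10 = 15·21721895530003 + 985517764194 = 326813950714239, q_10 = 15·904114221597 + 41019469273 = 13602732793228 → 326813950714239/13602732793228
APPEND 12: p_11 = 12·326813950714239 + 21721895530003 = 3943489304100871, q_11 = 12·13602732793228 + 904114221597 = 164136907740333 → 3943489304100871/164136907740333
APPEND 19: p_12 = 19·3943489304100871 + 326813950714239 = 75253110728630788, q_12 = 19·164136907740333 + 13602732793228 = 3132203979859555 → 75253110728630788/3132203979859555
APPEND 28: p_13 = 28·75253110728630788 + 3943489304100871 = 2111030589705762935, q_13 = 28·3132203979859555 + 164136907740333 = 87865848343807873 → 2111030589705762935/87865848343807873
APPEND 17: p_14 = 17·2111030589705762935 + 75253110728630788 = 35962773135726600683, q_14 = 17·87865848343807873 + 3132203979859555 = 1496851625824593396 → 35962773135726600683/1496851625824593396
APPEND 45: p_15 = 45·35962773135726600683 + 2111030589705762935 = 1620435821697402793670, q_15 = 45·1496851625824593396 + 87865848343807873 = 67446189010450510693 → 1620435821697402793670/67446189010450510693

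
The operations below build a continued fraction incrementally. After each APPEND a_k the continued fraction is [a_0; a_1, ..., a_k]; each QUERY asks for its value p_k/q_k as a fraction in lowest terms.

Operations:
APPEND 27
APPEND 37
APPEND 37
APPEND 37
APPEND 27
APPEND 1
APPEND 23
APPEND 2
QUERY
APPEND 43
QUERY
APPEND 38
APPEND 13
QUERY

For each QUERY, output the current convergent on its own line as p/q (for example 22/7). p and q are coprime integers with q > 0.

1880082953/69563120
81764395956/3025284857
40497817076609/1498420324775

APPEND 27: p_0 = 27·1 + 0 = 27, q_0 = 27·0 + 1 = 1 → 27/1
APPEND 37: p_1 = 37·27 + 1 = 1000, q_1 = 37·1 + 0 = 37 → 1000/37
APPEND 37: p_2 = 37·1000 + 27 = 37027, q_2 = 37·37 + 1 = 1370 → 37027/1370
APPEND 37: p_3 = 37·37027 + 1000 = 1370999, q_3 = 37·1370 + 37 = 50727 → 1370999/50727
APPEND 27: p_4 = 27·1370999 + 37027 = 37054000, q_4 = 27·50727 + 1370 = 1370999 → 37054000/1370999
APPEND 1: p_5 = 1·37054000 + 1370999 = 38424999, q_5 = 1·1370999 + 50727 = 1421726 → 38424999/1421726
APPEND 23: p_6 = 23·38424999 + 37054000 = 920828977, q_6 = 23·1421726 + 1370999 = 34070697 → 920828977/34070697
APPEND 2: p_7 = 2·920828977 + 38424999 = 1880082953, q_7 = 2·34070697 + 1421726 = 69563120 → 1880082953/69563120
APPEND 43: p_8 = 43·1880082953 + 920828977 = 81764395956, q_8 = 43·69563120 + 34070697 = 3025284857 → 81764395956/3025284857
APPEND 38: p_9 = 38·81764395956 + 1880082953 = 3108927129281, q_9 = 38·3025284857 + 69563120 = 115030387686 → 3108927129281/115030387686
APPEND 13: p_10 = 13·3108927129281 + 81764395956 = 40497817076609, q_10 = 13·115030387686 + 3025284857 = 1498420324775 → 40497817076609/1498420324775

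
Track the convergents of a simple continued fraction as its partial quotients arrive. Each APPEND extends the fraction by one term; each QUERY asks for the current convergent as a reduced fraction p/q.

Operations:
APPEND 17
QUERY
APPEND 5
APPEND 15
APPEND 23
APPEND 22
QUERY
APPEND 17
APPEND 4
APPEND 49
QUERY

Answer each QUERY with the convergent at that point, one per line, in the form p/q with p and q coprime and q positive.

APPEND 17: p_0 = 17·1 + 0 = 17, q_0 = 17·0 + 1 = 1 → 17/1
APPEND 5: p_1 = 5·17 + 1 = 86, q_1 = 5·1 + 0 = 5 → 86/5
APPEND 15: p_2 = 15·86 + 17 = 1307, q_2 = 15·5 + 1 = 76 → 1307/76
APPEND 23: p_3 = 23·1307 + 86 = 30147, q_3 = 23·76 + 5 = 1753 → 30147/1753
APPEND 22: p_4 = 22·30147 + 1307 = 664541, q_4 = 22·1753 + 76 = 38642 → 664541/38642
APPEND 17: p_5 = 17·664541 + 30147 = 11327344, q_5 = 17·38642 + 1753 = 658667 → 11327344/658667
APPEND 4: p_6 = 4·11327344 + 664541 = 45973917, q_6 = 4·658667 + 38642 = 2673310 → 45973917/2673310
APPEND 49: p_7 = 49·45973917 + 11327344 = 2264049277, q_7 = 49·2673310 + 658667 = 131650857 → 2264049277/131650857

17/1
664541/38642
2264049277/131650857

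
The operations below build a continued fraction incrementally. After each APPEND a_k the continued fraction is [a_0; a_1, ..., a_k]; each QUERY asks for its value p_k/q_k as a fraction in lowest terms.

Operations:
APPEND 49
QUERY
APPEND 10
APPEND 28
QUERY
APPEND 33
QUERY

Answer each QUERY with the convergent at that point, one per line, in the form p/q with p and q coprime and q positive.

APPEND 49: p_0 = 49·1 + 0 = 49, q_0 = 49·0 + 1 = 1 → 49/1
APPEND 10: p_1 = 10·49 + 1 = 491, q_1 = 10·1 + 0 = 10 → 491/10
APPEND 28: p_2 = 28·491 + 49 = 13797, q_2 = 28·10 + 1 = 281 → 13797/281
APPEND 33: p_3 = 33·13797 + 491 = 455792, q_3 = 33·281 + 10 = 9283 → 455792/9283

49/1
13797/281
455792/9283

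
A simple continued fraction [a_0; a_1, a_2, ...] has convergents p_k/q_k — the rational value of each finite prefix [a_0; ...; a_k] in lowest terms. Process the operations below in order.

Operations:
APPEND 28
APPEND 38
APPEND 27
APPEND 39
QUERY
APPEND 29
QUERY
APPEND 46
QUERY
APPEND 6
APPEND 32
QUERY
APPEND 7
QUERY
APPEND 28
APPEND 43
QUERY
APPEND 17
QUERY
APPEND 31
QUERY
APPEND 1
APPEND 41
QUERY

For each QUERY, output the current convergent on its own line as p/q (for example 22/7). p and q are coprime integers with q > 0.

APPEND 28: p_0 = 28·1 + 0 = 28, q_0 = 28·0 + 1 = 1 → 28/1
APPEND 38: p_1 = 38·28 + 1 = 1065, q_1 = 38·1 + 0 = 38 → 1065/38
APPEND 27: p_2 = 27·1065 + 28 = 28783, q_2 = 27·38 + 1 = 1027 → 28783/1027
APPEND 39: p_3 = 39·28783 + 1065 = 1123602, q_3 = 39·1027 + 38 = 40091 → 1123602/40091
APPEND 29: p_4 = 29·1123602 + 28783 = 32613241, q_4 = 29·40091 + 1027 = 1163666 → 32613241/1163666
APPEND 46: p_5 = 46·32613241 + 1123602 = 1501332688, q_5 = 46·1163666 + 40091 = 53568727 → 1501332688/53568727
APPEND 6: p_6 = 6·1501332688 + 32613241 = 9040609369, q_6 = 6·53568727 + 1163666 = 322576028 → 9040609369/322576028
APPEND 32: p_7 = 32·9040609369 + 1501332688 = 290800832496, q_7 = 32·322576028 + 53568727 = 10376001623 → 290800832496/10376001623
APPEND 7: p_8 = 7·290800832496 + 9040609369 = 2044646436841, q_8 = 7·10376001623 + 322576028 = 72954587389 → 2044646436841/72954587389
APPEND 28: p_9 = 28·2044646436841 + 290800832496 = 57540901064044, q_9 = 28·72954587389 + 10376001623 = 2053104448515 → 57540901064044/2053104448515
APPEND 43: p_10 = 43·57540901064044 + 2044646436841 = 2476303392190733, q_10 = 43·2053104448515 + 72954587389 = 88356445873534 → 2476303392190733/88356445873534
APPEND 17: p_11 = 17·2476303392190733 + 57540901064044 = 42154698568306505, q_11 = 17·88356445873534 + 2053104448515 = 1504112684298593 → 42154698568306505/1504112684298593
APPEND 31: p_12 = 31·42154698568306505 + 2476303392190733 = 1309271959009692388, q_12 = 31·1504112684298593 + 88356445873534 = 46715849659129917 → 1309271959009692388/46715849659129917
APPEND 1: p_13 = 1·1309271959009692388 + 42154698568306505 = 1351426657577998893, q_13 = 1·46715849659129917 + 1504112684298593 = 48219962343428510 → 1351426657577998893/48219962343428510
APPEND 41: p_14 = 41·1351426657577998893 + 1309271959009692388 = 56717764919707647001, q_14 = 41·48219962343428510 + 46715849659129917 = 2023734305739698827 → 56717764919707647001/2023734305739698827

1123602/40091
32613241/1163666
1501332688/53568727
290800832496/10376001623
2044646436841/72954587389
2476303392190733/88356445873534
42154698568306505/1504112684298593
1309271959009692388/46715849659129917
56717764919707647001/2023734305739698827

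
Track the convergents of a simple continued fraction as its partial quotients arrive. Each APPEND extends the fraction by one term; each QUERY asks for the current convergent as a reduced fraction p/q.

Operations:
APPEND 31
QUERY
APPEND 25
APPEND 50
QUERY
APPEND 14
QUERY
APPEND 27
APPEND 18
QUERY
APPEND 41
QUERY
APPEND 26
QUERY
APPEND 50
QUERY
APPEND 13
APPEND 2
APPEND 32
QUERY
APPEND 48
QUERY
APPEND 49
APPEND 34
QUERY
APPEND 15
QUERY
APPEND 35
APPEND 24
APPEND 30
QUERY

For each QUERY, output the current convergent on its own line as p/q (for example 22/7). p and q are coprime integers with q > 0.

APPEND 31: p_0 = 31·1 + 0 = 31, q_0 = 31·0 + 1 = 1 → 31/1
APPEND 25: p_1 = 25·31 + 1 = 776, q_1 = 25·1 + 0 = 25 → 776/25
APPEND 50: p_2 = 50·776 + 31 = 38831, q_2 = 50·25 + 1 = 1251 → 38831/1251
APPEND 14: p_3 = 14·38831 + 776 = 544410, q_3 = 14·1251 + 25 = 17539 → 544410/17539
APPEND 27: p_4 = 27·544410 + 38831 = 14737901, q_4 = 27·17539 + 1251 = 474804 → 14737901/474804
APPEND 18: p_5 = 18·14737901 + 544410 = 265826628, q_5 = 18·474804 + 17539 = 8564011 → 265826628/8564011
APPEND 41: p_6 = 41·265826628 + 14737901 = 10913629649, q_6 = 41·8564011 + 474804 = 351599255 → 10913629649/351599255
APPEND 26: p_7 = 26·10913629649 + 265826628 = 284020197502, q_7 = 26·351599255 + 8564011 = 9150144641 → 284020197502/9150144641
APPEND 50: p_8 = 50·284020197502 + 10913629649 = 14211923504749, q_8 = 50·9150144641 + 351599255 = 457858831305 → 14211923504749/457858831305
APPEND 13: p_9 = 13·14211923504749 + 284020197502 = 185039025759239, q_9 = 13·457858831305 + 9150144641 = 5961314951606 → 185039025759239/5961314951606
APPEND 2: p_10 = 2·185039025759239 + 14211923504749 = 384289975023227, q_10 = 2·5961314951606 + 457858831305 = 12380488734517 → 384289975023227/12380488734517
APPEND 32: p_11 = 32·384289975023227 + 185039025759239 = 12482318226502503, q_11 = 32·12380488734517 + 5961314951606 = 402136954456150 → 12482318226502503/402136954456150
APPEND 48: p_12 = 48·12482318226502503 + 384289975023227 = 599535564847143371, q_12 = 48·402136954456150 + 12380488734517 = 19314954302629717 → 599535564847143371/19314954302629717
APPEND 49: p_13 = 49·599535564847143371 + 12482318226502503 = 29389724995736527682, q_13 = 49·19314954302629717 + 402136954456150 = 946834897783312283 → 29389724995736527682/946834897783312283
APPEND 34: p_14 = 34·29389724995736527682 + 599535564847143371 = 999850185419889084559, q_14 = 34·946834897783312283 + 19314954302629717 = 32211701478935247339 → 999850185419889084559/32211701478935247339
APPEND 15: p_15 = 15·999850185419889084559 + 29389724995736527682 = 15027142506294072796067, q_15 = 15·32211701478935247339 + 946834897783312283 = 484122357081812022368 → 15027142506294072796067/484122357081812022368
APPEND 35: p_16 = 35·15027142506294072796067 + 999850185419889084559 = 526949837905712436946904, q_16 = 35·484122357081812022368 + 32211701478935247339 = 16976494199342356030219 → 526949837905712436946904/16976494199342356030219
APPEND 24: p_17 = 24·526949837905712436946904 + 15027142506294072796067 = 12661823252243392559521763, q_17 = 24·16976494199342356030219 + 484122357081812022368 = 407919983141298356747624 → 12661823252243392559521763/407919983141298356747624
APPEND 30: p_18 = 30·12661823252243392559521763 + 526949837905712436946904 = 380381647405207489222599794, q_18 = 30·407919983141298356747624 + 16976494199342356030219 = 12254575988438293058458939 → 380381647405207489222599794/12254575988438293058458939

31/1
38831/1251
544410/17539
265826628/8564011
10913629649/351599255
284020197502/9150144641
14211923504749/457858831305
12482318226502503/402136954456150
599535564847143371/19314954302629717
999850185419889084559/32211701478935247339
15027142506294072796067/484122357081812022368
380381647405207489222599794/12254575988438293058458939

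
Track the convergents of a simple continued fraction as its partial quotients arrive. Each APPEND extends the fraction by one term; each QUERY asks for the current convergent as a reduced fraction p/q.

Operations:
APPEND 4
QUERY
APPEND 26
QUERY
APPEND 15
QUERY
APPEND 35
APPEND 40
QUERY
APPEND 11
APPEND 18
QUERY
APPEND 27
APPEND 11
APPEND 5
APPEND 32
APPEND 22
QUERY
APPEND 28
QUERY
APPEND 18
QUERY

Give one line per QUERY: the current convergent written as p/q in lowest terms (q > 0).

4/1
105/26
1579/391
2216379/548831
442056081/109464167
476641095935479/118028283665991
13367585646578431/3310149301178518
241093182734347237/59700715704879315

APPEND 4: p_0 = 4·1 + 0 = 4, q_0 = 4·0 + 1 = 1 → 4/1
APPEND 26: p_1 = 26·4 + 1 = 105, q_1 = 26·1 + 0 = 26 → 105/26
APPEND 15: p_2 = 15·105 + 4 = 1579, q_2 = 15·26 + 1 = 391 → 1579/391
APPEND 35: p_3 = 35·1579 + 105 = 55370, q_3 = 35·391 + 26 = 13711 → 55370/13711
APPEND 40: p_4 = 40·55370 + 1579 = 2216379, q_4 = 40·13711 + 391 = 548831 → 2216379/548831
APPEND 11: p_5 = 11·2216379 + 55370 = 24435539, q_5 = 11·548831 + 13711 = 6050852 → 24435539/6050852
APPEND 18: p_6 = 18·24435539 + 2216379 = 442056081, q_6 = 18·6050852 + 548831 = 109464167 → 442056081/109464167
APPEND 27: p_7 = 27·442056081 + 24435539 = 11959949726, q_7 = 27·109464167 + 6050852 = 2961583361 → 11959949726/2961583361
APPEND 11: p_8 = 11·11959949726 + 442056081 = 132001503067, q_8 = 11·2961583361 + 109464167 = 32686881138 → 132001503067/32686881138
APPEND 5: p_9 = 5·132001503067 + 11959949726 = 671967465061, q_9 = 5·32686881138 + 2961583361 = 166395989051 → 671967465061/166395989051
APPEND 32: p_10 = 32·671967465061 + 132001503067 = 21634960385019, q_10 = 32·166395989051 + 32686881138 = 5357358530770 → 21634960385019/5357358530770
APPEND 22: p_11 = 22·21634960385019 + 671967465061 = 476641095935479, q_11 = 22·5357358530770 + 166395989051 = 118028283665991 → 476641095935479/118028283665991
APPEND 28: p_12 = 28·476641095935479 + 21634960385019 = 13367585646578431, q_12 = 28·118028283665991 + 5357358530770 = 3310149301178518 → 13367585646578431/3310149301178518
APPEND 18: p_13 = 18·13367585646578431 + 476641095935479 = 241093182734347237, q_13 = 18·3310149301178518 + 118028283665991 = 59700715704879315 → 241093182734347237/59700715704879315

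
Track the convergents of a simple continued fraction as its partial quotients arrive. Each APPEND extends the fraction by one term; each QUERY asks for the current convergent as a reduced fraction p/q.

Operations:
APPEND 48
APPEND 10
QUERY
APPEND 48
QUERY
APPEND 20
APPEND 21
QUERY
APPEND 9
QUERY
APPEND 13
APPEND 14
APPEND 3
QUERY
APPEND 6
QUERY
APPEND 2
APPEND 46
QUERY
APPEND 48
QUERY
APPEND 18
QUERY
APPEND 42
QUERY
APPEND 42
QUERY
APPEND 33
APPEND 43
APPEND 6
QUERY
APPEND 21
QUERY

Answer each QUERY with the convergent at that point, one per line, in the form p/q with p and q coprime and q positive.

481/10
23136/481
9750357/202711
88216414/1834029
49996890019/1039440871
316261448874/6575110487
31712171686156/659299555357
1522866760723255/31660568318981
27443313864704746/570549529297015
1154142049078322587/23994740798793611
48501409375154253400/1008349663078628677
415131477176405614880233/8630629306178398619630
8786682650125347320184134/182676103725172371858843

APPEND 48: p_0 = 48·1 + 0 = 48, q_0 = 48·0 + 1 = 1 → 48/1
APPEND 10: p_1 = 10·48 + 1 = 481, q_1 = 10·1 + 0 = 10 → 481/10
APPEND 48: p_2 = 48·481 + 48 = 23136, q_2 = 48·10 + 1 = 481 → 23136/481
APPEND 20: p_3 = 20·23136 + 481 = 463201, q_3 = 20·481 + 10 = 9630 → 463201/9630
APPEND 21: p_4 = 21·463201 + 23136 = 9750357, q_4 = 21·9630 + 481 = 202711 → 9750357/202711
APPEND 9: p_5 = 9·9750357 + 463201 = 88216414, q_5 = 9·202711 + 9630 = 1834029 → 88216414/1834029
APPEND 13: p_6 = 13·88216414 + 9750357 = 1156563739, q_6 = 13·1834029 + 202711 = 24045088 → 1156563739/24045088
APPEND 14: p_7 = 14·1156563739 + 88216414 = 16280108760, q_7 = 14·24045088 + 1834029 = 338465261 → 16280108760/338465261
APPEND 3: p_8 = 3·16280108760 + 1156563739 = 49996890019, q_8 = 3·338465261 + 24045088 = 1039440871 → 49996890019/1039440871
APPEND 6: p_9 = 6·49996890019 + 16280108760 = 316261448874, q_9 = 6·1039440871 + 338465261 = 6575110487 → 316261448874/6575110487
APPEND 2: p_10 = 2·316261448874 + 49996890019 = 682519787767, q_10 = 2·6575110487 + 1039440871 = 14189661845 → 682519787767/14189661845
APPEND 46: p_11 = 46·682519787767 + 316261448874 = 31712171686156, q_11 = 46·14189661845 + 6575110487 = 659299555357 → 31712171686156/659299555357
APPEND 48: p_12 = 48·31712171686156 + 682519787767 = 1522866760723255, q_12 = 48·659299555357 + 14189661845 = 31660568318981 → 1522866760723255/31660568318981
APPEND 18: p_13 = 18·1522866760723255 + 31712171686156 = 27443313864704746, q_13 = 18·31660568318981 + 659299555357 = 570549529297015 → 27443313864704746/570549529297015
APPEND 42: p_14 = 42·27443313864704746 + 1522866760723255 = 1154142049078322587, q_14 = 42·570549529297015 + 31660568318981 = 23994740798793611 → 1154142049078322587/23994740798793611
APPEND 42: p_15 = 42·1154142049078322587 + 27443313864704746 = 48501409375154253400, q_15 = 42·23994740798793611 + 570549529297015 = 1008349663078628677 → 48501409375154253400/1008349663078628677
APPEND 33: p_16 = 33·48501409375154253400 + 1154142049078322587 = 1601700651429168684787, q_16 = 33·1008349663078628677 + 23994740798793611 = 33299533622393539952 → 1601700651429168684787/33299533622393539952
APPEND 43: p_17 = 43·1601700651429168684787 + 48501409375154253400 = 68921629420829407699241, q_17 = 43·33299533622393539952 + 1008349663078628677 = 1432888295426000846613 → 68921629420829407699241/1432888295426000846613
APPEND 6: p_18 = 6·68921629420829407699241 + 1601700651429168684787 = 415131477176405614880233, q_18 = 6·1432888295426000846613 + 33299533622393539952 = 8630629306178398619630 → 415131477176405614880233/8630629306178398619630
APPEND 21: p_19 = 21·415131477176405614880233 + 68921629420829407699241 = 8786682650125347320184134, q_19 = 21·8630629306178398619630 + 1432888295426000846613 = 182676103725172371858843 → 8786682650125347320184134/182676103725172371858843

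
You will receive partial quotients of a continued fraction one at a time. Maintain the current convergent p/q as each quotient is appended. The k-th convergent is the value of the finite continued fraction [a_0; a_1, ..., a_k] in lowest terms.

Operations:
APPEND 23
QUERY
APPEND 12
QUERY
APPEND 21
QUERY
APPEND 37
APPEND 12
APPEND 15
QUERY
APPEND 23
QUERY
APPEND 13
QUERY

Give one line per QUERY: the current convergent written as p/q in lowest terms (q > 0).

APPEND 23: p_0 = 23·1 + 0 = 23, q_0 = 23·0 + 1 = 1 → 23/1
APPEND 12: p_1 = 12·23 + 1 = 277, q_1 = 12·1 + 0 = 12 → 277/12
APPEND 21: p_2 = 21·277 + 23 = 5840, q_2 = 21·12 + 1 = 253 → 5840/253
APPEND 37: p_3 = 37·5840 + 277 = 216357, q_3 = 37·253 + 12 = 9373 → 216357/9373
APPEND 12: p_4 = 12·216357 + 5840 = 2602124, q_4 = 12·9373 + 253 = 112729 → 2602124/112729
APPEND 15: p_5 = 15·2602124 + 216357 = 39248217, q_5 = 15·112729 + 9373 = 1700308 → 39248217/1700308
APPEND 23: p_6 = 23·39248217 + 2602124 = 905311115, q_6 = 23·1700308 + 112729 = 39219813 → 905311115/39219813
APPEND 13: p_7 = 13·905311115 + 39248217 = 11808292712, q_7 = 13·39219813 + 1700308 = 511557877 → 11808292712/511557877

23/1
277/12
5840/253
39248217/1700308
905311115/39219813
11808292712/511557877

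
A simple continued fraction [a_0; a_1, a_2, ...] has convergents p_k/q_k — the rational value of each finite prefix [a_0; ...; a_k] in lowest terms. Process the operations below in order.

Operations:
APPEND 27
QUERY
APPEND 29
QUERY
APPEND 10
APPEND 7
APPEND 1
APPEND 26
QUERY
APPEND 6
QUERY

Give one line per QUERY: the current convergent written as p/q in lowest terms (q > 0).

27/1
784/29
1712573/63348
10339158/382445

APPEND 27: p_0 = 27·1 + 0 = 27, q_0 = 27·0 + 1 = 1 → 27/1
APPEND 29: p_1 = 29·27 + 1 = 784, q_1 = 29·1 + 0 = 29 → 784/29
APPEND 10: p_2 = 10·784 + 27 = 7867, q_2 = 10·29 + 1 = 291 → 7867/291
APPEND 7: p_3 = 7·7867 + 784 = 55853, q_3 = 7·291 + 29 = 2066 → 55853/2066
APPEND 1: p_4 = 1·55853 + 7867 = 63720, q_4 = 1·2066 + 291 = 2357 → 63720/2357
APPEND 26: p_5 = 26·63720 + 55853 = 1712573, q_5 = 26·2357 + 2066 = 63348 → 1712573/63348
APPEND 6: p_6 = 6·1712573 + 63720 = 10339158, q_6 = 6·63348 + 2357 = 382445 → 10339158/382445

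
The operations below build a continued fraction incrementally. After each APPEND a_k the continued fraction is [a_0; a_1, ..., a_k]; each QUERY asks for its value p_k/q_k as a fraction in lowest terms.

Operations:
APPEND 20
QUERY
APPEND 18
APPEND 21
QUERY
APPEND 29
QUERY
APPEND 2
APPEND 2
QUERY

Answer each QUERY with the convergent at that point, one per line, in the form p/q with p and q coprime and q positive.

20/1
7601/379
220790/11009
1119152/55803

APPEND 20: p_0 = 20·1 + 0 = 20, q_0 = 20·0 + 1 = 1 → 20/1
APPEND 18: p_1 = 18·20 + 1 = 361, q_1 = 18·1 + 0 = 18 → 361/18
APPEND 21: p_2 = 21·361 + 20 = 7601, q_2 = 21·18 + 1 = 379 → 7601/379
APPEND 29: p_3 = 29·7601 + 361 = 220790, q_3 = 29·379 + 18 = 11009 → 220790/11009
APPEND 2: p_4 = 2·220790 + 7601 = 449181, q_4 = 2·11009 + 379 = 22397 → 449181/22397
APPEND 2: p_5 = 2·449181 + 220790 = 1119152, q_5 = 2·22397 + 11009 = 55803 → 1119152/55803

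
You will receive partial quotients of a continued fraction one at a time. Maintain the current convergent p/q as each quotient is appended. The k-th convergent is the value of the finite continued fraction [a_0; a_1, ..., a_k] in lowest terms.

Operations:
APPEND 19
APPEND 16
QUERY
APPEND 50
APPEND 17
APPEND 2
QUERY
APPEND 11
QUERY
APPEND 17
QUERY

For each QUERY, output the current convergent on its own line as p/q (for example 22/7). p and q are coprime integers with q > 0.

305/16
535025/28067
6145153/322370
105002626/5508357

APPEND 19: p_0 = 19·1 + 0 = 19, q_0 = 19·0 + 1 = 1 → 19/1
APPEND 16: p_1 = 16·19 + 1 = 305, q_1 = 16·1 + 0 = 16 → 305/16
APPEND 50: p_2 = 50·305 + 19 = 15269, q_2 = 50·16 + 1 = 801 → 15269/801
APPEND 17: p_3 = 17·15269 + 305 = 259878, q_3 = 17·801 + 16 = 13633 → 259878/13633
APPEND 2: p_4 = 2·259878 + 15269 = 535025, q_4 = 2·13633 + 801 = 28067 → 535025/28067
APPEND 11: p_5 = 11·535025 + 259878 = 6145153, q_5 = 11·28067 + 13633 = 322370 → 6145153/322370
APPEND 17: p_6 = 17·6145153 + 535025 = 105002626, q_6 = 17·322370 + 28067 = 5508357 → 105002626/5508357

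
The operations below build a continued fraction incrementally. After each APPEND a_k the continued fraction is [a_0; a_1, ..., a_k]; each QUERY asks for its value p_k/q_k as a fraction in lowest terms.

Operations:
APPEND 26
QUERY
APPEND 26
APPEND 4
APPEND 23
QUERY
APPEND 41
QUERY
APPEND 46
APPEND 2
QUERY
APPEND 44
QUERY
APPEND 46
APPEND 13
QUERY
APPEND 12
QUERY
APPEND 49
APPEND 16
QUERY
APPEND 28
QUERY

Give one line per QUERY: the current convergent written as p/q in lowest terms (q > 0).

26/1
63559/2441
2608653/100186
242731847/9322180
10800262865/414786917
6472512970146/248578551623
78167210465389/3002032139838
61464820422852701/2360572486598798
1724851637665649835/66243377778170029

APPEND 26: p_0 = 26·1 + 0 = 26, q_0 = 26·0 + 1 = 1 → 26/1
APPEND 26: p_1 = 26·26 + 1 = 677, q_1 = 26·1 + 0 = 26 → 677/26
APPEND 4: p_2 = 4·677 + 26 = 2734, q_2 = 4·26 + 1 = 105 → 2734/105
APPEND 23: p_3 = 23·2734 + 677 = 63559, q_3 = 23·105 + 26 = 2441 → 63559/2441
APPEND 41: p_4 = 41·63559 + 2734 = 2608653, q_4 = 41·2441 + 105 = 100186 → 2608653/100186
APPEND 46: p_5 = 46·2608653 + 63559 = 120061597, q_5 = 46·100186 + 2441 = 4610997 → 120061597/4610997
APPEND 2: p_6 = 2·120061597 + 2608653 = 242731847, q_6 = 2·4610997 + 100186 = 9322180 → 242731847/9322180
APPEND 44: p_7 = 44·242731847 + 120061597 = 10800262865, q_7 = 44·9322180 + 4610997 = 414786917 → 10800262865/414786917
APPEND 46: p_8 = 46·10800262865 + 242731847 = 497054823637, q_8 = 46·414786917 + 9322180 = 19089520362 → 497054823637/19089520362
APPEND 13: p_9 = 13·497054823637 + 10800262865 = 6472512970146, q_9 = 13·19089520362 + 414786917 = 248578551623 → 6472512970146/248578551623
APPEND 12: p_10 = 12·6472512970146 + 497054823637 = 78167210465389, q_10 = 12·248578551623 + 19089520362 = 3002032139838 → 78167210465389/3002032139838
APPEND 49: p_11 = 49·78167210465389 + 6472512970146 = 3836665825774207, q_11 = 49·3002032139838 + 248578551623 = 147348153403685 → 3836665825774207/147348153403685
APPEND 16: p_12 = 16·3836665825774207 + 78167210465389 = 61464820422852701, q_12 = 16·147348153403685 + 3002032139838 = 2360572486598798 → 61464820422852701/2360572486598798
APPEND 28: p_13 = 28·61464820422852701 + 3836665825774207 = 1724851637665649835, q_13 = 28·2360572486598798 + 147348153403685 = 66243377778170029 → 1724851637665649835/66243377778170029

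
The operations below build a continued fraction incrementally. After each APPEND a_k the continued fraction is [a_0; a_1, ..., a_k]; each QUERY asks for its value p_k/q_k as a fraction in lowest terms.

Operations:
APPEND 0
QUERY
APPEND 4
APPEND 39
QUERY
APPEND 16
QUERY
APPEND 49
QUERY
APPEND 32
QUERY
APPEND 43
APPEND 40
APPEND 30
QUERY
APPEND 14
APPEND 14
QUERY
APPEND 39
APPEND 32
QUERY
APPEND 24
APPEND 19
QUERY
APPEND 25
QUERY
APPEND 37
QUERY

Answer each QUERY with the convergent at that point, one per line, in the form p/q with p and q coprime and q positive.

0/1
39/157
625/2516
30664/123441
981873/3952628
50773150993/204392399285
10025985165523/40360606405137
12545255956342867/50502183032029489
5740624764844076767/23109459352702690932
143817096989990747275/578950113142286781797
5326973213394501725942/21444263645617313617421

APPEND 0: p_0 = 0·1 + 0 = 0, q_0 = 0·0 + 1 = 1 → 0/1
APPEND 4: p_1 = 4·0 + 1 = 1, q_1 = 4·1 + 0 = 4 → 1/4
APPEND 39: p_2 = 39·1 + 0 = 39, q_2 = 39·4 + 1 = 157 → 39/157
APPEND 16: p_3 = 16·39 + 1 = 625, q_3 = 16·157 + 4 = 2516 → 625/2516
APPEND 49: p_4 = 49·625 + 39 = 30664, q_4 = 49·2516 + 157 = 123441 → 30664/123441
APPEND 32: p_5 = 32·30664 + 625 = 981873, q_5 = 32·123441 + 2516 = 3952628 → 981873/3952628
APPEND 43: p_6 = 43·981873 + 30664 = 42251203, q_6 = 43·3952628 + 123441 = 170086445 → 42251203/170086445
APPEND 40: p_7 = 40·42251203 + 981873 = 1691029993, q_7 = 40·170086445 + 3952628 = 6807410428 → 1691029993/6807410428
APPEND 30: p_8 = 30·1691029993 + 42251203 = 50773150993, q_8 = 30·6807410428 + 170086445 = 204392399285 → 50773150993/204392399285
APPEND 14: p_9 = 14·50773150993 + 1691029993 = 712515143895, q_9 = 14·204392399285 + 6807410428 = 2868301000418 → 712515143895/2868301000418
APPEND 14: p_10 = 14·712515143895 + 50773150993 = 10025985165523, q_10 = 14·2868301000418 + 204392399285 = 40360606405137 → 10025985165523/40360606405137
APPEND 39: p_11 = 39·10025985165523 + 712515143895 = 391725936599292, q_11 = 39·40360606405137 + 2868301000418 = 1576931950800761 → 391725936599292/1576931950800761
APPEND 32: p_12 = 32·391725936599292 + 10025985165523 = 12545255956342867, q_12 = 32·1576931950800761 + 40360606405137 = 50502183032029489 → 12545255956342867/50502183032029489
APPEND 24: p_13 = 24·12545255956342867 + 391725936599292 = 301477868888828100, q_13 = 24·50502183032029489 + 1576931950800761 = 1213629324719508497 → 301477868888828100/1213629324719508497
APPEND 19: p_14 = 19·301477868888828100 + 12545255956342867 = 5740624764844076767, q_14 = 19·1213629324719508497 + 50502183032029489 = 23109459352702690932 → 5740624764844076767/23109459352702690932
APPEND 25: p_15 = 25·5740624764844076767 + 301477868888828100 = 143817096989990747275, q_15 = 25·23109459352702690932 + 1213629324719508497 = 578950113142286781797 → 143817096989990747275/578950113142286781797
APPEND 37: p_16 = 37·143817096989990747275 + 5740624764844076767 = 5326973213394501725942, q_16 = 37·578950113142286781797 + 23109459352702690932 = 21444263645617313617421 → 5326973213394501725942/21444263645617313617421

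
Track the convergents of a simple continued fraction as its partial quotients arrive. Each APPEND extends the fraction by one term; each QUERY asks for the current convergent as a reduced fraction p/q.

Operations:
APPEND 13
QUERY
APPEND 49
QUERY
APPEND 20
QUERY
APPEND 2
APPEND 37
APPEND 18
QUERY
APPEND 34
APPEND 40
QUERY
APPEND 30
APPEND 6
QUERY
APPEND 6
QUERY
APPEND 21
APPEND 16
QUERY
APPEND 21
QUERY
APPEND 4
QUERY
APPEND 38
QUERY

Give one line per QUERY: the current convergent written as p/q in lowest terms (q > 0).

13/1
638/49
12773/981
17694642/1358995
24121671002/1852607715
4369638047816/335599683723
26942081016365/2069222615006
9149395511280061/702697616196590
192707459076272762/14800439214727239
779979231816371109/59904454475105546
29831918268098374904/2291169709268737987

APPEND 13: p_0 = 13·1 + 0 = 13, q_0 = 13·0 + 1 = 1 → 13/1
APPEND 49: p_1 = 49·13 + 1 = 638, q_1 = 49·1 + 0 = 49 → 638/49
APPEND 20: p_2 = 20·638 + 13 = 12773, q_2 = 20·49 + 1 = 981 → 12773/981
APPEND 2: p_3 = 2·12773 + 638 = 26184, q_3 = 2·981 + 49 = 2011 → 26184/2011
APPEND 37: p_4 = 37·26184 + 12773 = 981581, q_4 = 37·2011 + 981 = 75388 → 981581/75388
APPEND 18: p_5 = 18·981581 + 26184 = 17694642, q_5 = 18·75388 + 2011 = 1358995 → 17694642/1358995
APPEND 34: p_6 = 34·17694642 + 981581 = 602599409, q_6 = 34·1358995 + 75388 = 46281218 → 602599409/46281218
APPEND 40: p_7 = 40·602599409 + 17694642 = 24121671002, q_7 = 40·46281218 + 1358995 = 1852607715 → 24121671002/1852607715
APPEND 30: p_8 = 30·24121671002 + 602599409 = 724252729469, q_8 = 30·1852607715 + 46281218 = 55624512668 → 724252729469/55624512668
APPEND 6: p_9 = 6·724252729469 + 24121671002 = 4369638047816, q_9 = 6·55624512668 + 1852607715 = 335599683723 → 4369638047816/335599683723
APPEND 6: p_10 = 6·4369638047816 + 724252729469 = 26942081016365, q_10 = 6·335599683723 + 55624512668 = 2069222615006 → 26942081016365/2069222615006
APPEND 21: p_11 = 21·26942081016365 + 4369638047816 = 570153339391481, q_11 = 21·2069222615006 + 335599683723 = 43789274598849 → 570153339391481/43789274598849
APPEND 16: p_12 = 16·570153339391481 + 26942081016365 = 9149395511280061, q_12 = 16·43789274598849 + 2069222615006 = 702697616196590 → 9149395511280061/702697616196590
APPEND 21: p_13 = 21·9149395511280061 + 570153339391481 = 192707459076272762, q_13 = 21·702697616196590 + 43789274598849 = 14800439214727239 → 192707459076272762/14800439214727239
APPEND 4: p_14 = 4·192707459076272762 + 9149395511280061 = 779979231816371109, q_14 = 4·14800439214727239 + 702697616196590 = 59904454475105546 → 779979231816371109/59904454475105546
APPEND 38: p_15 = 38·779979231816371109 + 192707459076272762 = 29831918268098374904, q_15 = 38·59904454475105546 + 14800439214727239 = 2291169709268737987 → 29831918268098374904/2291169709268737987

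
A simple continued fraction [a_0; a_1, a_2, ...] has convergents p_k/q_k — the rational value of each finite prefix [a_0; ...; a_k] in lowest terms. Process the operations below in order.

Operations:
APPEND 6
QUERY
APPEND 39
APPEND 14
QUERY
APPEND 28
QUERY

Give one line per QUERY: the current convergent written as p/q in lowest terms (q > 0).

6/1
3296/547
92523/15355

APPEND 6: p_0 = 6·1 + 0 = 6, q_0 = 6·0 + 1 = 1 → 6/1
APPEND 39: p_1 = 39·6 + 1 = 235, q_1 = 39·1 + 0 = 39 → 235/39
APPEND 14: p_2 = 14·235 + 6 = 3296, q_2 = 14·39 + 1 = 547 → 3296/547
APPEND 28: p_3 = 28·3296 + 235 = 92523, q_3 = 28·547 + 39 = 15355 → 92523/15355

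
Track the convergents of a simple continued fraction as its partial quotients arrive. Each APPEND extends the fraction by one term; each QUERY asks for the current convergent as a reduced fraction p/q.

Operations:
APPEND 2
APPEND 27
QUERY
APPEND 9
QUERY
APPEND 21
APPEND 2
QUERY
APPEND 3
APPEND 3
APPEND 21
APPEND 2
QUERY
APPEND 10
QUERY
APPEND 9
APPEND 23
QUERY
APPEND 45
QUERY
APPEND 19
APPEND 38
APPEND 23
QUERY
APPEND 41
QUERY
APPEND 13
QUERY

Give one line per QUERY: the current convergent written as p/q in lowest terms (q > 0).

55/27
497/244
21481/10546
10740168/5272837
112648621/55304332
23677937032/11624576307
1066531744197/523608945640
17776338672294656/8727213231283345
729601887776742543/358194753484214531
9502600879769947715/4665259008526072248

APPEND 2: p_0 = 2·1 + 0 = 2, q_0 = 2·0 + 1 = 1 → 2/1
APPEND 27: p_1 = 27·2 + 1 = 55, q_1 = 27·1 + 0 = 27 → 55/27
APPEND 9: p_2 = 9·55 + 2 = 497, q_2 = 9·27 + 1 = 244 → 497/244
APPEND 21: p_3 = 21·497 + 55 = 10492, q_3 = 21·244 + 27 = 5151 → 10492/5151
APPEND 2: p_4 = 2·10492 + 497 = 21481, q_4 = 2·5151 + 244 = 10546 → 21481/10546
APPEND 3: p_5 = 3·21481 + 10492 = 74935, q_5 = 3·10546 + 5151 = 36789 → 74935/36789
APPEND 3: p_6 = 3·74935 + 21481 = 246286, q_6 = 3·36789 + 10546 = 120913 → 246286/120913
APPEND 21: p_7 = 21·246286 + 74935 = 5246941, q_7 = 21·120913 + 36789 = 2575962 → 5246941/2575962
APPEND 2: p_8 = 2·5246941 + 246286 = 10740168, q_8 = 2·2575962 + 120913 = 5272837 → 10740168/5272837
APPEND 10: p_9 = 10·10740168 + 5246941 = 112648621, q_9 = 10·5272837 + 2575962 = 55304332 → 112648621/55304332
APPEND 9: p_10 = 9·112648621 + 10740168 = 1024577757, q_10 = 9·55304332 + 5272837 = 503011825 → 1024577757/503011825
APPEND 23: p_11 = 23·1024577757 + 112648621 = 23677937032, q_11 = 23·503011825 + 55304332 = 11624576307 → 23677937032/11624576307
APPEND 45: p_12 = 45·23677937032 + 1024577757 = 1066531744197, q_12 = 45·11624576307 + 503011825 = 523608945640 → 1066531744197/523608945640
APPEND 19: p_13 = 19·1066531744197 + 23677937032 = 20287781076775, q_13 = 19·523608945640 + 11624576307 = 9960194543467 → 20287781076775/9960194543467
APPEND 38: p_14 = 38·20287781076775 + 1066531744197 = 772002212661647, q_14 = 38·9960194543467 + 523608945640 = 379011001597386 → 772002212661647/379011001597386
APPEND 23: p_15 = 23·772002212661647 + 20287781076775 = 17776338672294656, q_15 = 23·379011001597386 + 9960194543467 = 8727213231283345 → 17776338672294656/8727213231283345
APPEND 41: p_16 = 41·17776338672294656 + 772002212661647 = 729601887776742543, q_16 = 41·8727213231283345 + 379011001597386 = 358194753484214531 → 729601887776742543/358194753484214531
APPEND 13: p_17 = 13·729601887776742543 + 17776338672294656 = 9502600879769947715, q_17 = 13·358194753484214531 + 8727213231283345 = 4665259008526072248 → 9502600879769947715/4665259008526072248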